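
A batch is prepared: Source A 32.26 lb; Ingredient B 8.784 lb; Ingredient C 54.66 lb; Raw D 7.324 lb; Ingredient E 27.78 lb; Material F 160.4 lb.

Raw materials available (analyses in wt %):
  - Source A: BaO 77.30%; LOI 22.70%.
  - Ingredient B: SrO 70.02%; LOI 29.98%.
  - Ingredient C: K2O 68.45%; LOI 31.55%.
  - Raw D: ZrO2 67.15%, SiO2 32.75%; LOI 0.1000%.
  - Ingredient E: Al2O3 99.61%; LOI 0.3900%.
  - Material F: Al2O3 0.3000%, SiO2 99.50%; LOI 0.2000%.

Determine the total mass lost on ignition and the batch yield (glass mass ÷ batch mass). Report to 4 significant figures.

Mid-chain values are printed rounded off to 4 significant figures in the working. All internal work keeps exact precision through every step — exactly one rounding lands on every reported value — all derived quantities (the six compositions, net glass mass, yield, ignition loss, totals) are recomputed from the batch weights on 263.6 lb of glass in full precision, as written in the problem or the answer.
Loss on ignition, line by line:
  Source A: 32.26 × 0.2270 = 7.323 lb
  Ingredient B: 8.784 × 0.2998 = 2.633 lb
  Ingredient C: 54.66 × 0.3155 = 17.25 lb
  Raw D: 7.324 × 0.001000 = 0.007324 lb
  Ingredient E: 27.78 × 0.003900 = 0.1083 lb
  Material F: 160.4 × 0.002000 = 0.3208 lb
Total LOI = 27.64 lb
Glass = batch − LOI = 291.2 − 27.64 = 263.6 lb

LOI loss = 27.64 lb; glass = 263.6 lb; yield = 90.51%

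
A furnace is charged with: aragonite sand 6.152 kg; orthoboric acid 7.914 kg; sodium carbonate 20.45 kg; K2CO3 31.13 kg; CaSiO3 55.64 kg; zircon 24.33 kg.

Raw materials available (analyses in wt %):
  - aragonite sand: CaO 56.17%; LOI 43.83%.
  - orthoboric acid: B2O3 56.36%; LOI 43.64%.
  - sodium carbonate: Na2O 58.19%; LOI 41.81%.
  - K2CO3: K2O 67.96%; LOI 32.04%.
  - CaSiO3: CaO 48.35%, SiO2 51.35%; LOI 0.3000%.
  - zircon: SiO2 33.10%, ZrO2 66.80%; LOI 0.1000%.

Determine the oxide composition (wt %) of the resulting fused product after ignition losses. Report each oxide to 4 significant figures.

In-progress results are displayed (rounded to 4 significant digits) within the worked lines; all arithmetic carries exact precision from start to finish. Each reported value is rounded once only; all derived quantities (the totals, the six compositions, the yield, glass mass, ignition loss) are carried at exact precision starting from the weights at 120.8 kg of glass as given in the problem or answer text.
Delivered oxide masses:
  CaO: 6.152·0.5617 + 55.64·0.4835 = 30.36 kg
  B2O3: 7.914·0.5636 = 4.460 kg
  K2O: 31.13·0.6796 = 21.16 kg
  Na2O: 20.45·0.5819 = 11.90 kg
  SiO2: 55.64·0.5135 + 24.33·0.3310 = 36.62 kg
  ZrO2: 24.33·0.6680 = 16.25 kg
LOI: 6.152·0.4383 + 7.914·0.4364 + 20.45·0.4181 + 31.13·0.3204 + 55.64·0.003000 + 24.33·0.001000 = 24.87 kg
Resulting glass, batch − LOI: 145.6 − 24.87 = 120.8 kg (= Σ oxide masses)
oxide / glass × 100 gives the wt %

Glass mass = 120.8 kg (batch 145.6 − LOI 24.87).
Composition: CaO 25.14%, B2O3 3.694%, K2O 17.52%, Na2O 9.855%, SiO2 30.33%, ZrO2 13.46%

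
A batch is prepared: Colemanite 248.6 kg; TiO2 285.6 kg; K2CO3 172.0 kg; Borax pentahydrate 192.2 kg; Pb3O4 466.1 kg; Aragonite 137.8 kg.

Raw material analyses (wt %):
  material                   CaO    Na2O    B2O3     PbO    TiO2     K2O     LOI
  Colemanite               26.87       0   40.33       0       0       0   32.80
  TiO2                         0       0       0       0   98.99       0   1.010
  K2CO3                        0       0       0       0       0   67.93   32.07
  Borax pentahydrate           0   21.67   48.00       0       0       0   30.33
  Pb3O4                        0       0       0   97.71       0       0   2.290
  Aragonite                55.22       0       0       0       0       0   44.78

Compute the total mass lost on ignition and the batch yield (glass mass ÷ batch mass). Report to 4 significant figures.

LOI loss = 270.3 kg; glass = 1232 kg; yield = 82.01%

All arithmetic keeps exact precision at every stage — the intermediate values are shown, rounded to four significant figures, in the working; each reported figure undergoes a single rounding. Derived quantities (ignition loss, six oxide percentages, the totals, glass mass, the yield) are re-derived at full float precision starting from the weights on 1232 kg of glass, as they appear in either problem or answer.
Material-by-material LOI:
  Colemanite: 248.6 × 0.3280 = 81.54 kg
  TiO2: 285.6 × 0.01010 = 2.885 kg
  K2CO3: 172.0 × 0.3207 = 55.16 kg
  Borax pentahydrate: 192.2 × 0.3033 = 58.29 kg
  Pb3O4: 466.1 × 0.02290 = 10.67 kg
  Aragonite: 137.8 × 0.4478 = 61.71 kg
Total LOI = 270.3 kg
Glass = batch − LOI = 1502 − 270.3 = 1232 kg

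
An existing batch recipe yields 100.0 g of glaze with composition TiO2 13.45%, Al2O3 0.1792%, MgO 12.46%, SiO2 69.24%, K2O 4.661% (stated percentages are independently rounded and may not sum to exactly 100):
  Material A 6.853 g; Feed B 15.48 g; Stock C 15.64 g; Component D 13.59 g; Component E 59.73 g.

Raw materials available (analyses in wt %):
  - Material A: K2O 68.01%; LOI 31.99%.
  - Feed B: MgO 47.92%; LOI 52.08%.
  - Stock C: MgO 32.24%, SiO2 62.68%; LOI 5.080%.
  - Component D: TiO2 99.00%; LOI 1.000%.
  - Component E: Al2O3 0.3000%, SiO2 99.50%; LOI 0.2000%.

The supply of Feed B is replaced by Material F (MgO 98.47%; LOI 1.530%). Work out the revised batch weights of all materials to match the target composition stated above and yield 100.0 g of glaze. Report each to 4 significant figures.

Revised batch per 100.0 g glaze:
  Material A: 6.853 g
  Material F: 7.532 g
  Stock C: 15.64 g
  Component D: 13.59 g
  Component E: 59.73 g
Total batch = 103.3 g; LOI loss = 3.357 g

All arithmetic carries full float precision from first step to last. Intermediates are displayed rounded to four significant figures within the worked lines; a single rounding produces each reported figure. All derived quantities (ignition loss, the totals, yield, the five compositions, net glass mass) are rebuilt using the weight values at 100.0 g of glass at full precision, as they appear in the problem or answer text.
Target oxide masses per 100.0 g glaze:
  TiO2: 13.45% × 100.0 = 13.45 g
  Al2O3: 0.1792% × 100.0 = 0.1792 g
  MgO: 12.46% × 100.0 = 12.46 g
  SiO2: 69.24% × 100.0 = 69.24 g
  K2O: 4.661% × 100.0 = 4.661 g
Mass-balance tally per oxide given the weights on record, under the basis named above (sums match the target masses within answer rounding):
  TiO2: 13.59·0.9900 = 13.45 g (target 13.45 g)
  Al2O3: 59.73·0.003000 = 0.1792 g (target 0.1792 g)
  MgO: 7.532·0.9847 + 15.64·0.3224 = 12.46 g (target 12.46 g)
  SiO2: 15.64·0.6268 + 59.73·0.9950 = 69.23 g (target 69.24 g)
  K2O: 6.853·0.6801 = 4.661 g (target 4.661 g)
The glass-mass cross-check: total charge less LOI = 99.99 g (oxide target masses add up to 99.99 g; with the basis standing at 100.0 g — a pure rounding effect).
Summing the batch: Σ batch = 103.3 g; ignition loss, Σ(batch × LOI) = 3.357 g; the yield ratio, glass ÷ batch: 96.75%.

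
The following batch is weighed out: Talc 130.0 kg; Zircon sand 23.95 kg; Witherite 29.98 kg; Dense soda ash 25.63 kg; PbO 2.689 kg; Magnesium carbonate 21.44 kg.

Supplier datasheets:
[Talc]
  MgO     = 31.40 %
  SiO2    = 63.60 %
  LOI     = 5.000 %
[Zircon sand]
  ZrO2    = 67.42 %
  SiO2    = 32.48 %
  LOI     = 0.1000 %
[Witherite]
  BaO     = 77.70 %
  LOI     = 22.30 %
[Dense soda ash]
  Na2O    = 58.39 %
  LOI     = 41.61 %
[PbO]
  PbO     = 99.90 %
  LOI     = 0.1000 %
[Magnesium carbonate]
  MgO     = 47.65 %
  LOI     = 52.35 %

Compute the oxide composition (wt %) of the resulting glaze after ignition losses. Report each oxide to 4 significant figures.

Glass mass = 198.6 kg (batch 233.7 − LOI 35.10).
Composition: Na2O 7.536%, MgO 25.70%, ZrO2 8.131%, PbO 1.353%, SiO2 45.55%, BaO 11.73%

The working math keeps exact precision all the way through. Mid-chain values appear rounded to four significant figures within the worked lines — exactly one rounding goes into every reported value; all derived quantities (ignition loss, the yield, glass mass, totals, six oxide percentages) are recomputed using the weight values per 198.6 kg of glass at full precision, exactly as shown in problem or answer.
Oxide-by-oxide delivered mass:
  Na2O: 25.63·0.5839 = 14.97 kg
  MgO: 130.0·0.3140 + 21.44·0.4765 = 51.04 kg
  ZrO2: 23.95·0.6742 = 16.15 kg
  PbO: 2.689·0.9990 = 2.686 kg
  SiO2: 130.0·0.6360 + 23.95·0.3248 = 90.46 kg
  BaO: 29.98·0.7770 = 23.29 kg
LOI: 130.0·0.05000 + 23.95·0.001000 + 29.98·0.2230 + 25.63·0.4161 + 2.689·0.001000 + 21.44·0.5235 = 35.10 kg
Resulting glass, batch − LOI: 233.7 − 35.10 = 198.6 kg (= the summed oxide contributions)
percent share: oxide ÷ glass, ×100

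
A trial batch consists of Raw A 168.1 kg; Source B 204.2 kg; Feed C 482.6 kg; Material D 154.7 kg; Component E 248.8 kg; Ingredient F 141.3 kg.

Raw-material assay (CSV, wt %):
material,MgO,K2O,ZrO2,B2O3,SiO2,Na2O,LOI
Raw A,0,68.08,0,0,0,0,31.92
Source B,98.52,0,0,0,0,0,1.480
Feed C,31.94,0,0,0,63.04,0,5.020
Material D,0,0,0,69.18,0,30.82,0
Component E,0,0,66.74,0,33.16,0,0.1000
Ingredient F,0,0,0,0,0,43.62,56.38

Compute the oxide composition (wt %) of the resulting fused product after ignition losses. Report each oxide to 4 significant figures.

Mid-chain values are printed rounded to 4 significant figures between the steps — every computation runs at full precision in all steps; exactly one rounding is applied to every reported figure — the derived quantities (LOI, net glass mass, the yield, the six compositions, the totals) are computed from the weighed amounts per 1239 kg of glass at full float precision precisely as stated by the problem or answer text.
Oxide-by-oxide delivered mass:
  MgO: 204.2·0.9852 + 482.6·0.3194 = 355.3 kg
  K2O: 168.1·0.6808 = 114.4 kg
  ZrO2: 248.8·0.6674 = 166.0 kg
  B2O3: 154.7·0.6918 = 107.0 kg
  SiO2: 482.6·0.6304 + 248.8·0.3316 = 386.7 kg
  Na2O: 154.7·0.3082 + 141.3·0.4362 = 109.3 kg
LOI: 168.1·0.3192 + 204.2·0.01480 + 482.6·0.05020 + 248.8·0.001000 + 141.3·0.5638 = 160.8 kg
Resulting glass, batch − LOI: 1400 − 160.8 = 1239 kg (the oxide masses sum to this)
wt %: oxide over glass, times 100

Glass mass = 1239 kg (batch 1400 − LOI 160.8).
Composition: MgO 28.68%, K2O 9.238%, ZrO2 13.40%, B2O3 8.639%, SiO2 31.22%, Na2O 8.824%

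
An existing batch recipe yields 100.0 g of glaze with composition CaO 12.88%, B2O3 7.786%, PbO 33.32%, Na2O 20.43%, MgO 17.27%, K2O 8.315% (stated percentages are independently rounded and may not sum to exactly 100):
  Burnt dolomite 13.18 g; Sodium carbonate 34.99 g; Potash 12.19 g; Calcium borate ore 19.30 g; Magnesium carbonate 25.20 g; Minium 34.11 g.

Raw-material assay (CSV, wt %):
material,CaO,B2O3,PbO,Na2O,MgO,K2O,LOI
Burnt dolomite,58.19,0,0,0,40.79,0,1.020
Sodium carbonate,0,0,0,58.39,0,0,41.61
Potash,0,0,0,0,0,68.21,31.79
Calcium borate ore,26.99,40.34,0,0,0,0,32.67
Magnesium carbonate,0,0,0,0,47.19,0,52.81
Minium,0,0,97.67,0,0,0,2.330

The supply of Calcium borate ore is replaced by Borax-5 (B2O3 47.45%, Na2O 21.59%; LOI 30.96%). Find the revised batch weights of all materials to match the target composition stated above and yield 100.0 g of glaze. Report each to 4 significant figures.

Revised batch per 100.0 g glaze:
  Burnt dolomite: 22.13 g
  Sodium carbonate: 28.92 g
  Potash: 12.19 g
  Borax-5: 16.41 g
  Magnesium carbonate: 17.46 g
  Minium: 34.11 g
Total batch = 131.2 g; LOI loss = 31.23 g

All internal work holds full float precision at each step; values along the way are printed (rounded to four significant digits) across the worked steps; every reported result includes exactly one rounding — derived quantities (the six compositions, ignition loss, the totals, net glass mass, the yield) are recomputed from the weighed amounts at 100.0 g of glass in full float precision exactly as shown in the problem or the answer.
Per-oxide target masses for 100.0 g glaze:
  CaO: 12.88% × 100.0 = 12.88 g
  B2O3: 7.786% × 100.0 = 7.786 g
  PbO: 33.32% × 100.0 = 33.32 g
  Na2O: 20.43% × 100.0 = 20.43 g
  MgO: 17.27% × 100.0 = 17.27 g
  K2O: 8.315% × 100.0 = 8.315 g
Verifying the oxide balance using the reported weights, relative to the basis at hand (sums match the target masses up to rounding of the answer):
  CaO: 22.13·0.5819 = 12.88 g (target 12.88 g)
  B2O3: 16.41·0.4745 = 7.787 g (target 7.786 g)
  PbO: 34.11·0.9767 = 33.32 g (target 33.32 g)
  Na2O: 28.92·0.5839 + 16.41·0.2159 = 20.43 g (target 20.43 g)
  MgO: 22.13·0.4079 + 17.46·0.4719 = 17.27 g (target 17.27 g)
  K2O: 12.19·0.6821 = 8.315 g (target 8.315 g)
Glass-mass sanity pass: whole batch net of LOI = 99.99 g (the targets, summed, come to 100.0 g; stated basis 100.0 g — rounding explains the deltas).
Summing the batch: Σ batch = 131.2 g; loss to ignition Σ batch·LOI = 31.23 g; glass ÷ batch gives a yield of 76.20%.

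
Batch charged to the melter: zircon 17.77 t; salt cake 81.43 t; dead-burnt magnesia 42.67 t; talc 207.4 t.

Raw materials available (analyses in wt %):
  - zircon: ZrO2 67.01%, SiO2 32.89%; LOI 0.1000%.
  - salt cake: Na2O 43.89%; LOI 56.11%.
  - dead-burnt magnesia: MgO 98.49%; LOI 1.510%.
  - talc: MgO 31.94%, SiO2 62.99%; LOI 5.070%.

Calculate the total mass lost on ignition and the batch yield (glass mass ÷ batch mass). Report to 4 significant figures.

LOI loss = 56.87 t; glass = 292.4 t; yield = 83.72%

Mid-chain values are displayed rounded to four significant digits alongside each step; each numeric step runs at full precision from start to finish; each reported result carries a single rounding — the derived quantities, which include ignition loss, the totals, the four compositions, yield, net glass mass, are computed at full float precision, precisely as stated by problem or answer, starting from the weights on 292.4 t of glass.
Material-by-material LOI:
  zircon: 17.77 × 0.001000 = 0.01777 t
  salt cake: 81.43 × 0.5611 = 45.69 t
  dead-burnt magnesia: 42.67 × 0.01510 = 0.6443 t
  talc: 207.4 × 0.05070 = 10.52 t
Total LOI = 56.87 t
Glass = batch − LOI = 349.3 − 56.87 = 292.4 t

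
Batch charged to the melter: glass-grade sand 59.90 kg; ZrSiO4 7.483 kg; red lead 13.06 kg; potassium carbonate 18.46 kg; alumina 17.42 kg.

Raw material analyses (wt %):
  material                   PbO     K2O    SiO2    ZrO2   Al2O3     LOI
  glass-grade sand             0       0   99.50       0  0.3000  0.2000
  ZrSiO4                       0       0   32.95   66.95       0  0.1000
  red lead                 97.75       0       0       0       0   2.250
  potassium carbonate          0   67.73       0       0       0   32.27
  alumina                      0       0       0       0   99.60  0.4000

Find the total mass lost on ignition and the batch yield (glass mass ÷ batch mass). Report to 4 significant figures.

Intermediates are shown rounded off to 4 significant digits in the printout — all internal work runs at exact precision end to end. Each reported result includes exactly one rounding. Derived quantities (the yield, totals, glass mass, LOI, the five compositions) are computed in exact precision using the weight values for 109.9 kg of glass as written in the problem or the answer.
Material-by-material LOI:
  glass-grade sand: 59.90 × 0.002000 = 0.1198 kg
  ZrSiO4: 7.483 × 0.001000 = 0.007483 kg
  red lead: 13.06 × 0.02250 = 0.2939 kg
  potassium carbonate: 18.46 × 0.3227 = 5.957 kg
  alumina: 17.42 × 0.004000 = 0.06968 kg
Total LOI = 6.448 kg
Glass = batch − LOI = 116.3 − 6.448 = 109.9 kg

LOI loss = 6.448 kg; glass = 109.9 kg; yield = 94.46%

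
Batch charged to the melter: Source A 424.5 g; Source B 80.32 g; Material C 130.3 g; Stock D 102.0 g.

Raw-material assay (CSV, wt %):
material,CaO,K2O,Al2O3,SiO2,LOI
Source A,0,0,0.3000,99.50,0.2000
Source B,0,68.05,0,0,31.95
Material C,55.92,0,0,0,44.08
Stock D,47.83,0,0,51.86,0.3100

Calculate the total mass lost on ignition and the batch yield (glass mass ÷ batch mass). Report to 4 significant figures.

Working values are shown rounded to 4 significant figures — the working math runs at exact precision at each step — exactly one rounding is applied to every reported figure — derived quantities are rebuilt at full float precision (net glass mass, the totals, the yield, ignition loss, four oxide percentages) from the weighed amounts at 652.9 g of glass, exactly as printed in problem or answer.
Each material's LOI contribution:
  Source A: 424.5 × 0.002000 = 0.8490 g
  Source B: 80.32 × 0.3195 = 25.66 g
  Material C: 130.3 × 0.4408 = 57.44 g
  Stock D: 102.0 × 0.003100 = 0.3162 g
Total LOI = 84.26 g
Glass = batch − LOI = 737.1 − 84.26 = 652.9 g

LOI loss = 84.26 g; glass = 652.9 g; yield = 88.57%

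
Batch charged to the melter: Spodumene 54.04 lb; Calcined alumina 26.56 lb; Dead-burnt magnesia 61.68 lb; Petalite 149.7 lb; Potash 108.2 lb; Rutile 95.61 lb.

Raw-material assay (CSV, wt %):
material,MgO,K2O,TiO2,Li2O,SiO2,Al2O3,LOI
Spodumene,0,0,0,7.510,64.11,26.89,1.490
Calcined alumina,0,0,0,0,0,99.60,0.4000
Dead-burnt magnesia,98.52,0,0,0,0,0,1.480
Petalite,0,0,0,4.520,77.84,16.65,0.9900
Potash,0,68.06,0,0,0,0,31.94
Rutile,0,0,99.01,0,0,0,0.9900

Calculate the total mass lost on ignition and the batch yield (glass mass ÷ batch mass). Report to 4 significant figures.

Every computation runs at full precision from start to finish — the intermediate values are displayed rounded to 4 significant figures within the worked lines. Exactly one rounding goes into each reported result — derived quantities (the six compositions, totals, the yield, net glass mass, ignition loss) are computed starting from the weights per 457.0 lb of glass at full precision, as quoted within question or answer.
LOI of each material in turn:
  Spodumene: 54.04 × 0.01490 = 0.8052 lb
  Calcined alumina: 26.56 × 0.004000 = 0.1062 lb
  Dead-burnt magnesia: 61.68 × 0.01480 = 0.9129 lb
  Petalite: 149.7 × 0.009900 = 1.482 lb
  Potash: 108.2 × 0.3194 = 34.56 lb
  Rutile: 95.61 × 0.009900 = 0.9465 lb
Total LOI = 38.81 lb
Glass = batch − LOI = 495.8 − 38.81 = 457.0 lb

LOI loss = 38.81 lb; glass = 457.0 lb; yield = 92.17%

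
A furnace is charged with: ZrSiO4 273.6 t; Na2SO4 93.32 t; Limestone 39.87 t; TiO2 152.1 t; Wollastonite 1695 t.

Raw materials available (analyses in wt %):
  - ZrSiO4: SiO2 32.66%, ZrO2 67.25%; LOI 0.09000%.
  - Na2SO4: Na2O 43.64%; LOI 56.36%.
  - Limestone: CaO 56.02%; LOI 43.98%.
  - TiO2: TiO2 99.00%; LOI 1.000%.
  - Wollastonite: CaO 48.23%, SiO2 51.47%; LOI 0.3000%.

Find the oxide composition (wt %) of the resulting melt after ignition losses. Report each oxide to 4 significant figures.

Each numeric step runs at full float precision all the way through. Working values are printed rounded off to 4 significant digits alongside each step. Each reported result includes exactly one rounding — the derived quantities (ignition loss, totals, the yield, glass mass, the five compositions) are computed at full float precision using the weight values per 2177 t of glass precisely as stated by problem or answer.
Per-oxide mass from batch:
  CaO: 39.87·0.5602 + 1695·0.4823 = 839.8 t
  SiO2: 273.6·0.3266 + 1695·0.5147 = 961.8 t
  TiO2: 152.1·0.9900 = 150.6 t
  Na2O: 93.32·0.4364 = 40.72 t
  ZrO2: 273.6·0.6725 = 184.0 t
LOI: 273.6·9.000e-04 + 93.32·0.5636 + 39.87·0.4398 + 152.1·0.01000 + 1695·0.003000 = 76.98 t
Resulting glass, batch − LOI: 2254 − 76.98 = 2177 t (= the summed oxide contributions)
wt % = 100 × oxide mass / glass mass

Glass mass = 2177 t (batch 2254 − LOI 76.98).
Composition: CaO 38.58%, SiO2 44.18%, TiO2 6.917%, Na2O 1.871%, ZrO2 8.452%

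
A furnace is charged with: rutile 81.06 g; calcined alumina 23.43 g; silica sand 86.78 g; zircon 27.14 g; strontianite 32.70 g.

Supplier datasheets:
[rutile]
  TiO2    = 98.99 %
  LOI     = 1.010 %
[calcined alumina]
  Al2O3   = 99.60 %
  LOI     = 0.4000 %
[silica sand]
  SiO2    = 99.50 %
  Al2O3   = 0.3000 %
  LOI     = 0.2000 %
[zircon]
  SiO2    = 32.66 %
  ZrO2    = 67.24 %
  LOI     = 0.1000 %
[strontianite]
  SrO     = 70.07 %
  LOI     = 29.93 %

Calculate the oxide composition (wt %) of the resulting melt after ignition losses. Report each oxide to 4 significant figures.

Values along the way are shown rounded to 4 significant figures alongside each step — the working math runs at full float precision from first step to last; every reported result takes exactly one rounding — derived quantities, which include the totals, the five compositions, ignition loss, net glass mass, yield, are computed at exact precision, as they appear in the problem or answer text, starting from the weights on 240.2 g of glass.
Mass of each oxide from the mix:
  SrO: 32.70·0.7007 = 22.91 g
  SiO2: 86.78·0.9950 + 27.14·0.3266 = 95.21 g
  TiO2: 81.06·0.9899 = 80.24 g
  Al2O3: 23.43·0.9960 + 86.78·0.003000 = 23.60 g
  ZrO2: 27.14·0.6724 = 18.25 g
LOI: 81.06·0.01010 + 23.43·0.004000 + 86.78·0.002000 + 27.14·0.001000 + 32.70·0.2993 = 10.90 g
Glass = total batch minus LOI = 251.1 − 10.90 = 240.2 g (consistent with Σ oxide mass)
wt % = oxide mass / glass mass × 100

Glass mass = 240.2 g (batch 251.1 − LOI 10.90).
Composition: SrO 9.539%, SiO2 39.64%, TiO2 33.40%, Al2O3 9.823%, ZrO2 7.597%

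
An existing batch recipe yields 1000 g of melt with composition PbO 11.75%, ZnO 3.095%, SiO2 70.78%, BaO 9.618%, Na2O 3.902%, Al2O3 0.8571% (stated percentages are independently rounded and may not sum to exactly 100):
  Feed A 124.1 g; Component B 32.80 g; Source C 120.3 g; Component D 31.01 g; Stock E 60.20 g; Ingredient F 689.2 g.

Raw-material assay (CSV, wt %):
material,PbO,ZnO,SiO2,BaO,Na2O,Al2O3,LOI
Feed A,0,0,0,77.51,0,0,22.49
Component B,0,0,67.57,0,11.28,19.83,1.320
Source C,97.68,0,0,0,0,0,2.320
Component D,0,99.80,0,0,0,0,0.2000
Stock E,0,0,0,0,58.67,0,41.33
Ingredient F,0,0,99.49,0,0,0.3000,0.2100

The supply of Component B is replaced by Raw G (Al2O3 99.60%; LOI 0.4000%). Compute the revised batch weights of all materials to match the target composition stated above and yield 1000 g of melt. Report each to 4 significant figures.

The whole derivation keeps full float precision through the solve. Values along the way are shown, with 4-significant-digit rounding, across the worked steps — every reported number takes a single rounding; all derived quantities are computed from the batch weights on 1000 g of glass in exact precision (LOI, the yield, glass mass, the totals, six oxide percentages), as set out in the problem or the answer.
Per-oxide target masses for 1000 g melt:
  PbO: 11.75% × 1000 = 117.5 g
  ZnO: 3.095% × 1000 = 30.95 g
  SiO2: 70.78% × 1000 = 707.8 g
  BaO: 9.618% × 1000 = 96.18 g
  Na2O: 3.902% × 1000 = 39.02 g
  Al2O3: 0.8571% × 1000 = 8.571 g
A balance pass over the oxides, working from each reported weight, versus the basis set out (sums match the target masses up to rounding of the answer):
  PbO: 120.3·0.9768 = 117.5 g (target 117.5 g)
  ZnO: 31.01·0.9980 = 30.95 g (target 30.95 g)
  SiO2: 711.4·0.9949 = 707.8 g (target 707.8 g)
  BaO: 124.1·0.7751 = 96.19 g (target 96.18 g)
  Na2O: 66.51·0.5867 = 39.02 g (target 39.02 g)
  Al2O3: 6.463·0.9960 + 711.4·0.003000 = 8.571 g (target 8.571 g)
Glass-mass closure: Σ batch − LOI loss = 1000 g (summing oxide targets gives 1000 g; against the stated basis, 1000 g — any gap is answer rounding).
Total batch = Σ batch = 1060 g; the LOI term Σ batch·LOI equals 59.77 g; glass ÷ batch gives a yield of 94.36%.

Revised batch per 1000 g melt:
  Feed A: 124.1 g
  Raw G: 6.463 g
  Source C: 120.3 g
  Component D: 31.01 g
  Stock E: 66.51 g
  Ingredient F: 711.4 g
Total batch = 1060 g; LOI loss = 59.77 g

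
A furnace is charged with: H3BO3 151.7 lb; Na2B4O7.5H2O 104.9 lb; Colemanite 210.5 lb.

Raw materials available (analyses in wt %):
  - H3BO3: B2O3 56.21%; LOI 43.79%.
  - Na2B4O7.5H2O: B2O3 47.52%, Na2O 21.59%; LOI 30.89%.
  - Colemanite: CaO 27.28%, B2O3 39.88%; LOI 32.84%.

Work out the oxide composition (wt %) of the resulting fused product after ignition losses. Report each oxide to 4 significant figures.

Glass mass = 299.1 lb (batch 467.1 − LOI 168.0).
Composition: CaO 19.20%, B2O3 73.23%, Na2O 7.571%

Intermediates are rounded to four significant digits when quoted. Each numeric step runs at exact precision throughout; every reported figure is rounded a single time — all derived quantities are rebuilt from the weighed amounts on 299.1 lb of glass in exact precision (ignition loss, the totals, glass mass, three oxide percentages, yield) exactly as printed in either problem or answer.
Per-oxide mass from batch:
  CaO: 210.5·0.2728 = 57.42 lb
  B2O3: 151.7·0.5621 + 104.9·0.4752 + 210.5·0.3988 = 219.1 lb
  Na2O: 104.9·0.2159 = 22.65 lb
LOI: 151.7·0.4379 + 104.9·0.3089 + 210.5·0.3284 = 168.0 lb
Glass mass = batch − LOI = 467.1 − 168.0 = 299.1 lb (consistent with Σ oxide mass)
wt % = 100 × oxide mass / glass mass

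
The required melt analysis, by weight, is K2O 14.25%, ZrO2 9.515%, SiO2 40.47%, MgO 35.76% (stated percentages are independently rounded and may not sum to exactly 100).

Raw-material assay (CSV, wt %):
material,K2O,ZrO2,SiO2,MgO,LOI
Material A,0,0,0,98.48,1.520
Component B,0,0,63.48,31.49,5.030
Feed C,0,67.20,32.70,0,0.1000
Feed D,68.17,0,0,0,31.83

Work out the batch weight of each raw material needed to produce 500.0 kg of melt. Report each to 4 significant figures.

Batch per 500.0 kg melt:
  Material A: 91.29 kg
  Component B: 282.3 kg
  Feed C: 70.80 kg
  Feed D: 104.5 kg
Total batch = 548.9 kg; LOI loss = 48.92 kg; yield = 91.09%

Every computation runs at full precision from start to finish — working values are displayed, rounded to four significant digits, on the page. Every reported figure is rounded a single time; all derived quantities (the yield, ignition loss, glass mass, four oxide percentages, totals) are carried from the batch weights at 500.0 kg of glass in full float precision exactly as printed in the problem or answer text.
Target oxide masses per 500.0 kg melt:
  K2O: 14.25% × 500.0 = 71.25 kg
  ZrO2: 9.515% × 500.0 = 47.58 kg
  SiO2: 40.47% × 500.0 = 202.4 kg
  MgO: 35.76% × 500.0 = 178.8 kg
Checking each oxide sum per the reported batch figures, under the basis named above (sums match the target masses once rounding is allowed for):
  K2O: 104.5·0.6817 = 71.24 kg (target 71.25 kg)
  ZrO2: 70.80·0.6720 = 47.58 kg (target 47.58 kg)
  SiO2: 282.3·0.6348 + 70.80·0.3270 = 202.4 kg (target 202.4 kg)
  MgO: 91.29·0.9848 + 282.3·0.3149 = 178.8 kg (target 178.8 kg)
Glass-mass closure: Σ batch − LOI loss = 500.0 kg (per-oxide target masses sum to 500.0 kg; the stated basis being 500.0 kg — a pure rounding effect).
Batch grand total — Σ batch = 548.9 kg; the LOI term Σ batch·LOI equals 48.92 kg; glass ÷ batch gives a yield of 91.09%.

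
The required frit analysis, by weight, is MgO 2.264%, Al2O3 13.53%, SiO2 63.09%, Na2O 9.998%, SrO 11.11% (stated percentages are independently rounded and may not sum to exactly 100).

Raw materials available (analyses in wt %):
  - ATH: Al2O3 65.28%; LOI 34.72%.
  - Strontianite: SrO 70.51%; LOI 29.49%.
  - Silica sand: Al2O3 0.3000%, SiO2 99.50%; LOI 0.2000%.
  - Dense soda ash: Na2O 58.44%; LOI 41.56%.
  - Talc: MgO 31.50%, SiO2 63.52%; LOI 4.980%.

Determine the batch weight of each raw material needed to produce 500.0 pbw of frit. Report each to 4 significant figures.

Batch per 500.0 pbw frit:
  ATH: 102.3 pbw
  Strontianite: 78.78 pbw
  Silica sand: 294.1 pbw
  Dense soda ash: 85.54 pbw
  Talc: 35.94 pbw
Total batch = 596.7 pbw; LOI loss = 96.68 pbw; yield = 83.80%

Mid-chain values are printed rounded off to 4 significant digits alongside each step — the working math keeps full float precision all the way through. Each reported result is rounded a single time. Derived quantities are carried from the weighed amounts on 500.0 pbw of glass at full precision (ignition loss, net glass mass, the totals, yield, five oxide percentages), as quoted within the problem or answer text.
Target oxide masses per 500.0 pbw frit:
  MgO: 2.264% × 500.0 = 11.32 pbw
  Al2O3: 13.53% × 500.0 = 67.65 pbw
  SiO2: 63.09% × 500.0 = 315.4 pbw
  Na2O: 9.998% × 500.0 = 49.99 pbw
  SrO: 11.11% × 500.0 = 55.55 pbw
Sums-versus-targets review using the reported weights, under the basis named above (oxide sums agree with the targets once rounding is allowed for):
  MgO: 35.94·0.3150 = 11.32 pbw (target 11.32 pbw)
  Al2O3: 102.3·0.6528 + 294.1·0.003000 = 67.66 pbw (target 67.65 pbw)
  SiO2: 294.1·0.9950 + 35.94·0.6352 = 315.5 pbw (target 315.4 pbw)
  Na2O: 85.54·0.5844 = 49.99 pbw (target 49.99 pbw)
  SrO: 78.78·0.7051 = 55.55 pbw (target 55.55 pbw)
The glass-mass cross-check: batch Σ − ignition loss = 500.0 pbw (targets for the oxides total 500.0 pbw; versus the stated basis of 500.0 pbw — rounding explains the deltas).
Adding the batch up: Σ batch = 596.7 pbw; ignition loss, Σ(batch × LOI) = 96.68 pbw; yield: glass divided by total = 83.80%.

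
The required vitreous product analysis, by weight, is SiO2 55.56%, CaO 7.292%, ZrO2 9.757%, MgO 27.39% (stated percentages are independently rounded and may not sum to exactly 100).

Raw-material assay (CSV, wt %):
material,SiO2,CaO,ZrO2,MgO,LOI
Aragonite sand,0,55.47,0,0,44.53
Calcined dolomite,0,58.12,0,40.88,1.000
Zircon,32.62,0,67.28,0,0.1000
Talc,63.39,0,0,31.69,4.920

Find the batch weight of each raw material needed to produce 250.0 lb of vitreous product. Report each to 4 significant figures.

Each numeric step runs at full float precision from first step to last — working values are printed, rounded to four significant figures, on the page — a single rounding yields every reported number; all derived quantities are carried at full precision (LOI, four oxide percentages, net glass mass, the totals, yield) starting from the weights on 250.0 lb of glass as set out in the problem or answer text.
Target oxide masses per 250.0 lb vitreous product:
  SiO2: 55.56% × 250.0 = 138.9 lb
  CaO: 7.292% × 250.0 = 18.23 lb
  ZrO2: 9.757% × 250.0 = 24.39 lb
  MgO: 27.39% × 250.0 = 68.47 lb
Verifying the oxide balance per the reported batch figures, per the basis as stated (each sum matches its target mass exact up to rounding of places):
  SiO2: 36.26·0.3262 + 200.5·0.6339 = 138.9 lb (target 138.9 lb)
  CaO: 20.18·0.5547 + 12.10·0.5812 = 18.23 lb (target 18.23 lb)
  ZrO2: 36.26·0.6728 = 24.40 lb (target 24.39 lb)
  MgO: 12.10·0.4088 + 200.5·0.3169 = 68.48 lb (target 68.47 lb)
Glass-mass bookkeeping: net batch after ignition = 250.0 lb (oxide target masses add up to 250.0 lb; versus the stated basis of 250.0 lb — any gap is answer rounding).
Adding the batch up: Σ batch = 269.0 lb; loss to ignition Σ batch·LOI = 19.01 lb; yield, glass over the total, = 92.93%.

Batch per 250.0 lb vitreous product:
  Aragonite sand: 20.18 lb
  Calcined dolomite: 12.10 lb
  Zircon: 36.26 lb
  Talc: 200.5 lb
Total batch = 269.0 lb; LOI loss = 19.01 lb; yield = 92.93%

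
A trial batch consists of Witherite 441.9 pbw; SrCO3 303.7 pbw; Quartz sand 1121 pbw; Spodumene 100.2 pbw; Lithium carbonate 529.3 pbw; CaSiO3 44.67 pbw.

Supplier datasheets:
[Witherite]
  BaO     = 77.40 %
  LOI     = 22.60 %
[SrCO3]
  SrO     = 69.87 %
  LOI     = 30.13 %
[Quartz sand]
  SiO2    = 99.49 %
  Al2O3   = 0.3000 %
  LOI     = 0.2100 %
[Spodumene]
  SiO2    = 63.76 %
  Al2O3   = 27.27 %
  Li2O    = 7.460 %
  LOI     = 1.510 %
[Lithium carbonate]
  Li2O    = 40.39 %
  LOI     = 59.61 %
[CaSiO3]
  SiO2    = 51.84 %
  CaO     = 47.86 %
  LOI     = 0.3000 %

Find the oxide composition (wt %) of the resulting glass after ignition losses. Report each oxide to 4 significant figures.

Values along the way are shown with 4-significant-digit rounding at each printed step. All arithmetic runs at full float precision from start to finish — exactly one rounding is applied to each reported result. The derived quantities (yield, the totals, LOI, the six compositions, net glass mass) are recomputed at exact precision using the weight values per 2030 pbw of glass exactly as shown in the problem or answer text.
What the batch supplies per oxide:
  SrO: 303.7·0.6987 = 212.2 pbw
  SiO2: 1121·0.9949 + 100.2·0.6376 + 44.67·0.5184 = 1202 pbw
  Al2O3: 1121·0.003000 + 100.2·0.2727 = 30.69 pbw
  BaO: 441.9·0.7740 = 342.0 pbw
  CaO: 44.67·0.4786 = 21.38 pbw
  Li2O: 100.2·0.07460 + 529.3·0.4039 = 221.3 pbw
LOI: 441.9·0.2260 + 303.7·0.3013 + 1121·0.002100 + 100.2·0.01510 + 529.3·0.5961 + 44.67·0.003000 = 510.9 pbw
batch − LOI leaves glass = 2541 − 510.9 = 2030 pbw (= the summed oxide contributions)
oxide / glass × 100 gives the wt %

Glass mass = 2030 pbw (batch 2541 − LOI 510.9).
Composition: SrO 10.45%, SiO2 59.23%, Al2O3 1.512%, BaO 16.85%, CaO 1.053%, Li2O 10.90%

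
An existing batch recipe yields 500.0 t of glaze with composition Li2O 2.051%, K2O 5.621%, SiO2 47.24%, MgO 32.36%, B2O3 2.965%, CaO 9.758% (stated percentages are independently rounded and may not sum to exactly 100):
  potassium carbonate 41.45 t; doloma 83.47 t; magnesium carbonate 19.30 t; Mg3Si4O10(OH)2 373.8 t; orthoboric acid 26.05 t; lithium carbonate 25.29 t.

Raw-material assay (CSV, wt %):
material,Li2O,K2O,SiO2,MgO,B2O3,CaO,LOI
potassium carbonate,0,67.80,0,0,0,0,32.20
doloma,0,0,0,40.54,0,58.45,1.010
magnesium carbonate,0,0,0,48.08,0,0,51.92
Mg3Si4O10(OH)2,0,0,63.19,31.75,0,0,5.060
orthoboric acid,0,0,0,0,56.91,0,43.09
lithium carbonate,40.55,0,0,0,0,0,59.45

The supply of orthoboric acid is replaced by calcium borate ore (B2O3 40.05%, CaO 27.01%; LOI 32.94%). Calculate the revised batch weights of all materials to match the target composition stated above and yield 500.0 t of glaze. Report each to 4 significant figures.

Revised batch per 500.0 t glaze:
  potassium carbonate: 41.45 t
  doloma: 66.37 t
  magnesium carbonate: 33.73 t
  Mg3Si4O10(OH)2: 373.8 t
  calcium borate ore: 37.02 t
  lithium carbonate: 25.29 t
Total batch = 577.7 t; LOI loss = 77.67 t

Mid-chain values are displayed (rounded to 4 significant figures) across the worked steps; all arithmetic runs at full precision in every operation. Every reported result takes a single rounding. Derived quantities are carried in full float precision (net glass mass, the totals, the yield, ignition loss, six oxide percentages) from the batch weights at 500.0 t of glass, precisely as stated by the problem or the answer.
Target oxide masses per 500.0 t glaze:
  Li2O: 2.051% × 500.0 = 10.26 t
  K2O: 5.621% × 500.0 = 28.10 t
  SiO2: 47.24% × 500.0 = 236.2 t
  MgO: 32.36% × 500.0 = 161.8 t
  B2O3: 2.965% × 500.0 = 14.82 t
  CaO: 9.758% × 500.0 = 48.79 t
Verifying the oxide balance from the weights as reported, at the basis given (summed amounts equal target values inside rounding margins):
  Li2O: 25.29·0.4055 = 10.26 t (target 10.26 t)
  K2O: 41.45·0.6780 = 28.10 t (target 28.10 t)
  SiO2: 373.8·0.6319 = 236.2 t (target 236.2 t)
  MgO: 66.37·0.4054 + 33.73·0.4808 + 373.8·0.3175 = 161.8 t (target 161.8 t)
  B2O3: 37.02·0.4005 = 14.83 t (target 14.82 t)
  CaO: 66.37·0.5845 + 37.02·0.2701 = 48.79 t (target 48.79 t)
Glass-mass closure: batch total minus LOI = 500.0 t (per-oxide target masses sum to 500.0 t; basis as stated: 500.0 t — a pure rounding effect).
Whole-batch sum: Σ batch = 577.7 t; Σ batch·LOI gives LOI loss = 77.67 t; yield = glass ÷ total batch = 86.55%.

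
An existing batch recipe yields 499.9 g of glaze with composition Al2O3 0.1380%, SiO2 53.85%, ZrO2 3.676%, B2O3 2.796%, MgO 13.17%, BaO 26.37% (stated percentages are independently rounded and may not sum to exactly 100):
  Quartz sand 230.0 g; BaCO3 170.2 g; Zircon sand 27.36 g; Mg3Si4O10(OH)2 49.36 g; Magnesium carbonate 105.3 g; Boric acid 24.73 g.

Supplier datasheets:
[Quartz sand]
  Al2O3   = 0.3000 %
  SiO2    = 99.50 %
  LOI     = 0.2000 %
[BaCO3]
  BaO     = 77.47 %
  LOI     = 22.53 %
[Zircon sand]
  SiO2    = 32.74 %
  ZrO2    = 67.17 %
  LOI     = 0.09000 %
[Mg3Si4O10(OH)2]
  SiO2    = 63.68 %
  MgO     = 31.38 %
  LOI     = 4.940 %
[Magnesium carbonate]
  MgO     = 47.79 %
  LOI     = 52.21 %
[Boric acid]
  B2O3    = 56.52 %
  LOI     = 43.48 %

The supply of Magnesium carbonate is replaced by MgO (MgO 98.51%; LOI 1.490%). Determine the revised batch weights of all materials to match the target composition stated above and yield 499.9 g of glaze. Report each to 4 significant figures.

The working math keeps exact precision through every step. Working values are shown rounded to four significant digits on the page. Each reported value sees exactly one rounding; the derived quantities are recomputed from the weighed amounts for 499.9 g of glass at exact precision (glass mass, yield, the six compositions, the totals, ignition loss), as set out in the problem or the answer.
The oxide mass targets at 499.9 g glaze:
  Al2O3: 0.1380% × 499.9 = 0.6899 g
  SiO2: 53.85% × 499.9 = 269.2 g
  ZrO2: 3.676% × 499.9 = 18.38 g
  B2O3: 2.796% × 499.9 = 13.98 g
  MgO: 13.17% × 499.9 = 65.84 g
  BaO: 26.37% × 499.9 = 131.8 g
Balance tally, oxide-wise, from the weights as reported, under the basis named above (oxide sums agree with the targets inside rounding margins):
  Al2O3: 230.0·0.003000 = 0.6900 g (target 0.6899 g)
  SiO2: 230.0·0.9950 + 27.36·0.3274 + 49.36·0.6368 = 269.2 g (target 269.2 g)
  ZrO2: 27.36·0.6717 = 18.38 g (target 18.38 g)
  B2O3: 24.73·0.5652 = 13.98 g (target 13.98 g)
  MgO: 49.36·0.3138 + 51.11·0.9851 = 65.84 g (target 65.84 g)
  BaO: 170.2·0.7747 = 131.9 g (target 131.8 g)
Glass mass check: Σ batch − LOI loss = 500.0 g (the Σ of target masses is 499.9 g; with the basis standing at 499.9 g — a pure rounding effect).
Adding the batch up: Σ batch = 552.8 g; Σ batch·LOI gives LOI loss = 52.78 g; glass ÷ batch gives a yield of 90.45%.

Revised batch per 499.9 g glaze:
  Quartz sand: 230.0 g
  BaCO3: 170.2 g
  Zircon sand: 27.36 g
  Mg3Si4O10(OH)2: 49.36 g
  MgO: 51.11 g
  Boric acid: 24.73 g
Total batch = 552.8 g; LOI loss = 52.78 g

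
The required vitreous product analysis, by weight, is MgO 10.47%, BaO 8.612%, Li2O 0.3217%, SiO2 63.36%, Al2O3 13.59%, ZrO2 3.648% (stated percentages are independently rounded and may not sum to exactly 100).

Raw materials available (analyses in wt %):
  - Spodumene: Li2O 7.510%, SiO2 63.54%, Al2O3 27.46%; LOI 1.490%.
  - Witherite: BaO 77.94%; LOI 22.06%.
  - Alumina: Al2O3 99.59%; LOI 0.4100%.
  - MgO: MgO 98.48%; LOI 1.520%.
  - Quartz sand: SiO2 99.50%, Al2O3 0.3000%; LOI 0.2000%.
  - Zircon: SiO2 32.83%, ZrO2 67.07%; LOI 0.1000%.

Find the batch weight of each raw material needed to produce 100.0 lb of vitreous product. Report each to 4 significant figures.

Values along the way are shown (rounded to 4 significant digits) between the steps; the whole derivation runs at full float precision through the solve — every reported figure is rounded a single time. Derived quantities are carried at full precision (ignition loss, the six compositions, totals, glass mass, yield) from the weighed amounts per 100.0 lb of glass as quoted within the problem or the answer.
Oxide mass targets, per 100.0 lb vitreous product:
  MgO: 10.47% × 100.0 = 10.47 lb
  BaO: 8.612% × 100.0 = 8.612 lb
  Li2O: 0.3217% × 100.0 = 0.3217 lb
  SiO2: 63.36% × 100.0 = 63.36 lb
  Al2O3: 13.59% × 100.0 = 13.59 lb
  ZrO2: 3.648% × 100.0 = 3.648 lb
Mass-balance tally per oxide per the reported batch figures, versus the basis set out (summed amounts equal target values up to rounding of the answer):
  MgO: 10.63·0.9848 = 10.47 lb (target 10.47 lb)
  BaO: 11.05·0.7794 = 8.612 lb (target 8.612 lb)
  Li2O: 4.284·0.07510 = 0.3217 lb (target 0.3217 lb)
  SiO2: 4.284·0.6354 + 59.15·0.9950 + 5.439·0.3283 = 63.36 lb (target 63.36 lb)
  Al2O3: 4.284·0.2746 + 12.29·0.9959 + 59.15·0.003000 = 13.59 lb (target 13.59 lb)
  ZrO2: 5.439·0.6707 = 3.648 lb (target 3.648 lb)
Glass-mass closure: batch Σ − ignition loss = 100.0 lb (the Σ of target masses is 100.0 lb; stated basis 100.0 lb — rounding explains the deltas).
Whole-batch sum: Σ batch = 102.8 lb; the LOI term Σ batch·LOI equals 2.837 lb; yield: glass divided by total = 97.24%.

Batch per 100.0 lb vitreous product:
  Spodumene: 4.284 lb
  Witherite: 11.05 lb
  Alumina: 12.29 lb
  MgO: 10.63 lb
  Quartz sand: 59.15 lb
  Zircon: 5.439 lb
Total batch = 102.8 lb; LOI loss = 2.837 lb; yield = 97.24%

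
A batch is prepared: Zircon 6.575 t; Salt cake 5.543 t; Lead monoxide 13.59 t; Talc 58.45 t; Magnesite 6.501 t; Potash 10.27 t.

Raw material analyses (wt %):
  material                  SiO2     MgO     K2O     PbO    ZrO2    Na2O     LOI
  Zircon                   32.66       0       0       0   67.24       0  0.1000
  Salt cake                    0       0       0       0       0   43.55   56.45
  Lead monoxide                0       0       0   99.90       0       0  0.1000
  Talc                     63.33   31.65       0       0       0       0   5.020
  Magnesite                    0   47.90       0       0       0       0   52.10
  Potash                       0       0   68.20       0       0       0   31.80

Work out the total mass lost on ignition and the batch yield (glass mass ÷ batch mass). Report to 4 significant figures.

LOI loss = 12.74 t; glass = 88.19 t; yield = 87.38%

Intermediates appear (rounded to four significant figures) alongside each step; full precision is carried in every operation. A single rounding produces each reported number — the derived quantities are re-derived using the weight values on 88.19 t of glass in full float precision (the six compositions, the totals, net glass mass, yield, ignition loss) as they appear in the problem or the answer.
Material-by-material LOI:
  Zircon: 6.575 × 0.001000 = 0.006575 t
  Salt cake: 5.543 × 0.5645 = 3.129 t
  Lead monoxide: 13.59 × 0.001000 = 0.01359 t
  Talc: 58.45 × 0.05020 = 2.934 t
  Magnesite: 6.501 × 0.5210 = 3.387 t
  Potash: 10.27 × 0.3180 = 3.266 t
Total LOI = 12.74 t
Glass = batch − LOI = 100.9 − 12.74 = 88.19 t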